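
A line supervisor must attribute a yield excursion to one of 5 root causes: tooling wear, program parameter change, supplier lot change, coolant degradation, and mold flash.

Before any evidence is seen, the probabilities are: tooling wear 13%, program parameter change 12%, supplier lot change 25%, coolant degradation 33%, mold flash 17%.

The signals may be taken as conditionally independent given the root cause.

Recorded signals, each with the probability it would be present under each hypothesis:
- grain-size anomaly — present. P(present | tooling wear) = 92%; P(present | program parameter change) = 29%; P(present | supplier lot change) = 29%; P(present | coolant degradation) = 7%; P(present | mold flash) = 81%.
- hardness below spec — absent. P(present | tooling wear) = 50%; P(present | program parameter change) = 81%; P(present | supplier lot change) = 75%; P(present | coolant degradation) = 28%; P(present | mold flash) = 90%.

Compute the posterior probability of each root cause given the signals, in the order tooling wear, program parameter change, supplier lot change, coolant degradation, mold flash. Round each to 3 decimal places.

0.520, 0.058, 0.158, 0.145, 0.120

Multiply each prior by the joint likelihood of the signal pattern (using 1 − P(present | H) for each absent signal):
  tooling wear: 0.13 × 0.92 × (1 − 0.50) = 0.0598
  program parameter change: 0.12 × 0.29 × (1 − 0.81) = 0.006612
  supplier lot change: 0.25 × 0.29 × (1 − 0.75) = 0.018125
  coolant degradation: 0.33 × 0.07 × (1 − 0.28) = 0.016632
  mold flash: 0.17 × 0.81 × (1 − 0.90) = 0.01377
Marginal likelihood of the evidence = 0.11494.
P(tooling wear | evidence) = 0.0598 / 0.11494 ≈ 0.520
P(program parameter change | evidence) = 0.006612 / 0.11494 ≈ 0.058
P(supplier lot change | evidence) = 0.018125 / 0.11494 ≈ 0.158
P(coolant degradation | evidence) = 0.016632 / 0.11494 ≈ 0.145
P(mold flash | evidence) = 0.01377 / 0.11494 ≈ 0.120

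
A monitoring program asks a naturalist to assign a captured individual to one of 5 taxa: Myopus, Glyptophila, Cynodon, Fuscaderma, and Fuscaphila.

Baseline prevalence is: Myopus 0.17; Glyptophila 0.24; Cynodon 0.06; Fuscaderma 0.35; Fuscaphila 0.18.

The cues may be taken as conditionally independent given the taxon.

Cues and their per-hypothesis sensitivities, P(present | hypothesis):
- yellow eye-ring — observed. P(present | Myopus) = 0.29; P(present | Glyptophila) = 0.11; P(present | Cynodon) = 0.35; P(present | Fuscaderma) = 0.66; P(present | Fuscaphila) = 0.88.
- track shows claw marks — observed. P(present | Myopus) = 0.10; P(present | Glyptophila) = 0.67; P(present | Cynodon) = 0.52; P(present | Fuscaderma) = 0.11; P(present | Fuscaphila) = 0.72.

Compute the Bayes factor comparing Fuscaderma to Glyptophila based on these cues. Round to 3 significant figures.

0.985

The Bayes factor is the ratio of the joint likelihoods of the cue pattern under the two hypotheses.
  Fuscaderma: 0.66 × 0.11 = 0.0726
  Glyptophila: 0.11 × 0.67 = 0.0737
Bayes factor = 0.0726 / 0.0737 ≈ 0.985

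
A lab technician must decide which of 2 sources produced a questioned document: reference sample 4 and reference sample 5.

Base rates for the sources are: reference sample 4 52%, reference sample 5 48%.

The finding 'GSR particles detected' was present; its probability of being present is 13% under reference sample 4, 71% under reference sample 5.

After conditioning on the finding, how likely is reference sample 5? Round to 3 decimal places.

0.834

By Bayes' rule, the unnormalized weight for each hypothesis is prior × likelihood:
  reference sample 4: 0.52 × 0.13 = 0.0676
  reference sample 5: 0.48 × 0.71 = 0.3408
The unnormalized weights sum to 0.4084.
P(reference sample 5 | evidence) = 0.3408 / 0.4084 ≈ 0.834.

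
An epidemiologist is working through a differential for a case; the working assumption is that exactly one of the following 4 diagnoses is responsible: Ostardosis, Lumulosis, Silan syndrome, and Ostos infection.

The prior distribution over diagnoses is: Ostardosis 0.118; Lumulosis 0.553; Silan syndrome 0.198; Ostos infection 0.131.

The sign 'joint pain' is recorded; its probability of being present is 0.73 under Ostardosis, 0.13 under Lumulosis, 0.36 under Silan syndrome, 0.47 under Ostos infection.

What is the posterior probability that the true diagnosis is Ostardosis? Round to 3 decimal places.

By Bayes' rule, the unnormalized weight for each hypothesis is prior × likelihood:
  Ostardosis: 0.118 × 0.73 = 0.08614
  Lumulosis: 0.553 × 0.13 = 0.07189
  Silan syndrome: 0.198 × 0.36 = 0.07128
  Ostos infection: 0.131 × 0.47 = 0.06157
Marginal likelihood of the evidence = 0.29088.
P(Ostardosis | evidence) = 0.08614 / 0.29088 ≈ 0.296.

0.296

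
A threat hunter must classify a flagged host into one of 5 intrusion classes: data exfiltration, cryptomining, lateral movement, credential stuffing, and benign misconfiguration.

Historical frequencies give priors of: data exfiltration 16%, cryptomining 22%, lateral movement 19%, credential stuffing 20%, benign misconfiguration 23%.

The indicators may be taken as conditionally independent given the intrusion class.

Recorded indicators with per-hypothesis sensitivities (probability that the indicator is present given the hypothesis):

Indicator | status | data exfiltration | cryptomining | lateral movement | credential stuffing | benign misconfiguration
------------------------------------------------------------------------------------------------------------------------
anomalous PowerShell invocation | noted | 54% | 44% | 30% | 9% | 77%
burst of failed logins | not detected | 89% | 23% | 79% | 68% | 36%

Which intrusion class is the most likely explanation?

For each hypothesis, the unnormalized posterior weight is prior × product of the indicator likelihoods (using 1 − P(present | H) for each absent indicator):
  data exfiltration: 0.16 × 0.54 × (1 − 0.89) = 0.009504
  cryptomining: 0.22 × 0.44 × (1 − 0.23) = 0.074536
  lateral movement: 0.19 × 0.30 × (1 − 0.79) = 0.01197
  credential stuffing: 0.20 × 0.09 × (1 − 0.68) = 0.00576
  benign misconfiguration: 0.23 × 0.77 × (1 − 0.36) = 0.11334
Marginal likelihood of the evidence = 0.21511.
P(data exfiltration | evidence) ≈ 0.009504 / 0.21511 ≈ 0.044
P(cryptomining | evidence) ≈ 0.074536 / 0.21511 ≈ 0.346
P(lateral movement | evidence) ≈ 0.01197 / 0.21511 ≈ 0.056
P(credential stuffing | evidence) ≈ 0.00576 / 0.21511 ≈ 0.027
P(benign misconfiguration | evidence) ≈ 0.11334 / 0.21511 ≈ 0.527
The largest is 0.527, so benign misconfiguration is most probable.

benign misconfiguration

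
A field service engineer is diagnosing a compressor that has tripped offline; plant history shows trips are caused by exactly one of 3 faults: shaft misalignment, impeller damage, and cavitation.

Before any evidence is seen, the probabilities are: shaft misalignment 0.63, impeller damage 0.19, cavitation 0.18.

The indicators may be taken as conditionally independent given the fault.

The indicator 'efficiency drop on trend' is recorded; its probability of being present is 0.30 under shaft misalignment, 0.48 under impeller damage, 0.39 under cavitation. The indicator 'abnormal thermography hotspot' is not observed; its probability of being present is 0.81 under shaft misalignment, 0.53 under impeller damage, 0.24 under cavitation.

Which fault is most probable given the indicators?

By Bayes' rule with conditional independence, the unnormalized weight for each hypothesis is prior × ∏ likelihoods (using 1 − P(present | H) for each absent indicator):
  shaft misalignment: 0.63 × 0.30 × (1 − 0.81) = 0.03591
  impeller damage: 0.19 × 0.48 × (1 − 0.53) = 0.042864
  cavitation: 0.18 × 0.39 × (1 − 0.24) = 0.053352
Marginal likelihood of the evidence = 0.13213.
P(shaft misalignment | evidence) ≈ 0.03591 / 0.13213 ≈ 0.272
P(impeller damage | evidence) ≈ 0.042864 / 0.13213 ≈ 0.324
P(cavitation | evidence) ≈ 0.053352 / 0.13213 ≈ 0.404
The largest is 0.404, so cavitation is most probable.

cavitation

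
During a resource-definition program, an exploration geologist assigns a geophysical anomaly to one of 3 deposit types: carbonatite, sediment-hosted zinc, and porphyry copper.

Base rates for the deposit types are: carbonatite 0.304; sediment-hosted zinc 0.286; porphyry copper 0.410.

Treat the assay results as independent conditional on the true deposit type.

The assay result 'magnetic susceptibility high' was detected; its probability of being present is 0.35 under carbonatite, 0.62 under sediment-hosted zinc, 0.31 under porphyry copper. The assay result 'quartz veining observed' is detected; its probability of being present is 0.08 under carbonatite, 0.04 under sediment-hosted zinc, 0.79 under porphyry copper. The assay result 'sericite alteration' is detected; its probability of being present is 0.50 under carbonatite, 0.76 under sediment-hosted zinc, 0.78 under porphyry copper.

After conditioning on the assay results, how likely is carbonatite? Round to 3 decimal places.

For each hypothesis, the unnormalized posterior weight is prior × product of the assay result likelihoods:
  carbonatite: 0.304 × 0.35 × 0.08 × 0.50 = 0.004256
  sediment-hosted zinc: 0.286 × 0.62 × 0.04 × 0.76 = 0.0053905
  porphyry copper: 0.410 × 0.31 × 0.79 × 0.78 = 0.078319
The unnormalized weights sum to 0.087966.
P(carbonatite | evidence) = 0.004256 / 0.087966 ≈ 0.048.

0.048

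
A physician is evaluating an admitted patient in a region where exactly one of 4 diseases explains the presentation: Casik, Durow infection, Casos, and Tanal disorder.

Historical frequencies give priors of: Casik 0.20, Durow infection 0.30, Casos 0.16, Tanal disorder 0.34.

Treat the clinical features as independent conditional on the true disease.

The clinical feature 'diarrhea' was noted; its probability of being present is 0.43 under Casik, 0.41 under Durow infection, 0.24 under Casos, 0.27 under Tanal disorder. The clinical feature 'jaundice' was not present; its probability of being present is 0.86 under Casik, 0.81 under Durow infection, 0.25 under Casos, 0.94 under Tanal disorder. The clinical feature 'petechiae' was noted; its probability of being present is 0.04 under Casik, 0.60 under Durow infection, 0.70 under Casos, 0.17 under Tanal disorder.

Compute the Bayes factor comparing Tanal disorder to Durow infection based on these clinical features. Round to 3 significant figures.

0.0589

Joint likelihood of the clinical feature pattern under each hypothesis (using 1 − P(present | H) for each absent clinical feature):
  Tanal disorder: 0.27 × (1 − 0.94) × 0.17 = 0.002754
  Durow infection: 0.41 × (1 − 0.81) × 0.60 = 0.04674
Bayes factor = 0.002754 / 0.04674 ≈ 0.0589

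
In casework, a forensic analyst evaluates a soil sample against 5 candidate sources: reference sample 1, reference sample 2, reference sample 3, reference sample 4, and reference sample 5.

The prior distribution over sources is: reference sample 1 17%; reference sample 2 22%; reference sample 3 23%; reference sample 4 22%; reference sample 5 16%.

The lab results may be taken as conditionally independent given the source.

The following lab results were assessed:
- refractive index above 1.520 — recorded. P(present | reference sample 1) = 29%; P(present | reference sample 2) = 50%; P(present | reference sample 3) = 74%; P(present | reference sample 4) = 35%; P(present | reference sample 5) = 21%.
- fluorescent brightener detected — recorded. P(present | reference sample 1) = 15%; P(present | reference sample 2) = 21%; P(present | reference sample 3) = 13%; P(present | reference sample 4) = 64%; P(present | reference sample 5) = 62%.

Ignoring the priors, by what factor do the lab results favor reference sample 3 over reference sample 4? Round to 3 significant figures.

0.429

Joint likelihood of the lab result pattern under each hypothesis:
  reference sample 3: 0.74 × 0.13 = 0.0962
  reference sample 4: 0.35 × 0.64 = 0.224
Bayes factor = 0.0962 / 0.224 ≈ 0.429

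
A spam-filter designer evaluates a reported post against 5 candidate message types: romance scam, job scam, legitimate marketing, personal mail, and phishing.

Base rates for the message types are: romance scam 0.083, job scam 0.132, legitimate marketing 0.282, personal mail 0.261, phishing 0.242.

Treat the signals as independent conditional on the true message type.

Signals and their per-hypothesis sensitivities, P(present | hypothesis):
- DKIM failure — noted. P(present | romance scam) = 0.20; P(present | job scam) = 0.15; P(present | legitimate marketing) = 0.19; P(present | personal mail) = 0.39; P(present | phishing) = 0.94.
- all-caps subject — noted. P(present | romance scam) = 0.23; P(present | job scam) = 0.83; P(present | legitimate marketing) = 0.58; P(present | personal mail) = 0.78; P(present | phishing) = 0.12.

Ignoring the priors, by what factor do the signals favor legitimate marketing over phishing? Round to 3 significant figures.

Joint likelihood of the signal pattern under each hypothesis:
  legitimate marketing: 0.19 × 0.58 = 0.1102
  phishing: 0.94 × 0.12 = 0.1128
Bayes factor = 0.1102 / 0.1128 ≈ 0.977

0.977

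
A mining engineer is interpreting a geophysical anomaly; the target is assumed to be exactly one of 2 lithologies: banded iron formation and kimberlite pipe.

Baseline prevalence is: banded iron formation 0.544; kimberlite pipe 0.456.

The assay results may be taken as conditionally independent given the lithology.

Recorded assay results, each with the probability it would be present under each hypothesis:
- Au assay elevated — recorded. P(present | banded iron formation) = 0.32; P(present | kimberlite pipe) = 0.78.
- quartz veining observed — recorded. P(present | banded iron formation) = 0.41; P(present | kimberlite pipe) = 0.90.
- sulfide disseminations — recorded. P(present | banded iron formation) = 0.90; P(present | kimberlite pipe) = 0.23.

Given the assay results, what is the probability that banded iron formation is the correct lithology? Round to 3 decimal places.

0.466

Multiply each prior by the joint likelihood of the assay result pattern:
  banded iron formation: 0.544 × 0.32 × 0.41 × 0.90 = 0.064236
  kimberlite pipe: 0.456 × 0.78 × 0.90 × 0.23 = 0.073626
The unnormalized weights sum to 0.13786.
P(banded iron formation | evidence) = 0.064236 / 0.13786 ≈ 0.466.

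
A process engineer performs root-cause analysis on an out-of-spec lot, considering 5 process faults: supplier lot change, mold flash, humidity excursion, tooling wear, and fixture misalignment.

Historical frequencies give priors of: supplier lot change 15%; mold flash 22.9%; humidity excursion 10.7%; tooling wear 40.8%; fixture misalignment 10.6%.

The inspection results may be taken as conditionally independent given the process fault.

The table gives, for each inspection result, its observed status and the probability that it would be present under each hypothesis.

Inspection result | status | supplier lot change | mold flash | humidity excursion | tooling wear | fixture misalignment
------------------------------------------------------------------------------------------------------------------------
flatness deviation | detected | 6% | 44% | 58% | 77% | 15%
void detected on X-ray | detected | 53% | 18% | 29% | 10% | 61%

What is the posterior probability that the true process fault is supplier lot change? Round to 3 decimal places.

0.058

By Bayes' rule with conditional independence, the unnormalized weight for each hypothesis is prior × ∏ likelihoods:
  supplier lot change: 0.150 × 0.06 × 0.53 = 0.00477
  mold flash: 0.229 × 0.44 × 0.18 = 0.018137
  humidity excursion: 0.107 × 0.58 × 0.29 = 0.017997
  tooling wear: 0.408 × 0.77 × 0.10 = 0.031416
  fixture misalignment: 0.106 × 0.15 × 0.61 = 0.009699
The unnormalized weights sum to 0.082019.
P(supplier lot change | evidence) = 0.00477 / 0.082019 ≈ 0.058.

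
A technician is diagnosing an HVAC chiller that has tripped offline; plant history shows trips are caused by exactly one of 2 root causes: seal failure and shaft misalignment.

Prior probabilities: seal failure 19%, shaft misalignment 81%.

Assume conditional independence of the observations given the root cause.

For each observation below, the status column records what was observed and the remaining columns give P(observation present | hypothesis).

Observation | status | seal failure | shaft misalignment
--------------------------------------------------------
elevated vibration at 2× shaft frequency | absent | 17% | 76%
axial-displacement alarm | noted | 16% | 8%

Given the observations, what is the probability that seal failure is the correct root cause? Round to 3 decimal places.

Multiply each prior by the joint likelihood of the evidence pattern (using 1 − P(present | H) for each absent observation):
  seal failure: 0.19 × (1 − 0.17) × 0.16 = 0.025232
  shaft misalignment: 0.81 × (1 − 0.76) × 0.08 = 0.015552
The unnormalized weights sum to 0.040784.
P(seal failure | evidence) = 0.025232 / 0.040784 ≈ 0.619.

0.619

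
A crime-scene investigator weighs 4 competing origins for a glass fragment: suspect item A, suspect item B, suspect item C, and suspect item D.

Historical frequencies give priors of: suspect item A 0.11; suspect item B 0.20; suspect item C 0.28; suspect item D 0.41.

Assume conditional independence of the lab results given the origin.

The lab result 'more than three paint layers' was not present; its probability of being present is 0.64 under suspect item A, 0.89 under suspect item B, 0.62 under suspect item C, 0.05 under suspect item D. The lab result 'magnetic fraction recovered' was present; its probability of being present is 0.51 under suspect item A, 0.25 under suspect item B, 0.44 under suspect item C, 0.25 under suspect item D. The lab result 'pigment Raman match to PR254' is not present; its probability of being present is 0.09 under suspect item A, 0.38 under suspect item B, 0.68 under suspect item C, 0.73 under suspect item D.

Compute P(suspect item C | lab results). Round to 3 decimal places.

Multiply each prior by the joint likelihood of the lab result pattern (using 1 − P(present | H) for each absent lab result):
  suspect item A: 0.11 × (1 − 0.64) × 0.51 × (1 − 0.09) = 0.018378
  suspect item B: 0.20 × (1 − 0.89) × 0.25 × (1 − 0.38) = 0.00341
  suspect item C: 0.28 × (1 − 0.62) × 0.44 × (1 − 0.68) = 0.014981
  suspect item D: 0.41 × (1 − 0.05) × 0.25 × (1 − 0.73) = 0.026291
Marginal likelihood of the evidence = 0.063061.
P(suspect item C | evidence) = 0.014981 / 0.063061 ≈ 0.238.

0.238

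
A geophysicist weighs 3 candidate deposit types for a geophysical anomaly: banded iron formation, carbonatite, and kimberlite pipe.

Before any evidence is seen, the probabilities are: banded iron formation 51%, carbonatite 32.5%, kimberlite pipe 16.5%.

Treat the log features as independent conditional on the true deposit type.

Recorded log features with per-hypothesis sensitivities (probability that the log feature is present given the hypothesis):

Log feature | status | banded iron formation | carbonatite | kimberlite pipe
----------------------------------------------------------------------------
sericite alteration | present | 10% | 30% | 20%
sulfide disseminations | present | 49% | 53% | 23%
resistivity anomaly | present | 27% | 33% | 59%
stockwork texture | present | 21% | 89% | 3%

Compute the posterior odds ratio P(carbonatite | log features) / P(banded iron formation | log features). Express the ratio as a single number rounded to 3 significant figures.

The normalizing constant cancels in an odds ratio, so compute prior × likelihood for the two hypotheses only:
  carbonatite: 0.325 × 0.30 × 0.53 × 0.33 × 0.89 = 0.015177
  banded iron formation: 0.510 × 0.10 × 0.49 × 0.27 × 0.21 = 0.0014169
Posterior odds = 0.015177 / 0.0014169 ≈ 10.7.

10.7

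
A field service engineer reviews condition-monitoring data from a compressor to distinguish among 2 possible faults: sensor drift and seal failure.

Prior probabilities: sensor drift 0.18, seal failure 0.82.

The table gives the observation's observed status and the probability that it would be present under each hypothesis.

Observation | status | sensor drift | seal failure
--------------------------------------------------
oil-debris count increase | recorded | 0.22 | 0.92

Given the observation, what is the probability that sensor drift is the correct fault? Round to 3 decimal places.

0.050

For each hypothesis, the unnormalized posterior weight is prior × likelihood:
  sensor drift: 0.18 × 0.22 = 0.0396
  seal failure: 0.82 × 0.92 = 0.7544
Normalizing constant Z = 0.0396 + 0.7544 = 0.794.
P(sensor drift | evidence) = 0.0396 / 0.794 ≈ 0.050.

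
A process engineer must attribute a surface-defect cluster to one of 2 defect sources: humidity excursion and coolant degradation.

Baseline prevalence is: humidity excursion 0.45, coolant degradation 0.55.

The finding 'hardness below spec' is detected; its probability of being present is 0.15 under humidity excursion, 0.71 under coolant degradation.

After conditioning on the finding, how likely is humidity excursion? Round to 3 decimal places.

For each hypothesis, the unnormalized posterior weight is prior × likelihood:
  humidity excursion: 0.45 × 0.15 = 0.0675
  coolant degradation: 0.55 × 0.71 = 0.3905
Normalizing constant Z = 0.0675 + 0.3905 = 0.458.
P(humidity excursion | evidence) = 0.0675 / 0.458 ≈ 0.147.

0.147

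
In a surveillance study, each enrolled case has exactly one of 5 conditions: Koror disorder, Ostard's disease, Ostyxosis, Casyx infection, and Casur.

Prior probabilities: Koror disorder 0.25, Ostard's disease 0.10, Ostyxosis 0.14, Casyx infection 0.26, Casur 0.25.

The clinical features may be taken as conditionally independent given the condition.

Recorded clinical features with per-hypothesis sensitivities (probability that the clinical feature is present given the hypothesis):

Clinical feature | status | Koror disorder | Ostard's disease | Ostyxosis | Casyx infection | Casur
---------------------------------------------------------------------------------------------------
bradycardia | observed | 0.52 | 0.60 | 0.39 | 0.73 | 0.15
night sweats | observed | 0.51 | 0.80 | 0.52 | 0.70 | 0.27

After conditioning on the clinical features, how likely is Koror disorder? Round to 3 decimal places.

Multiply each prior by the joint likelihood of the clinical feature pattern:
  Koror disorder: 0.25 × 0.52 × 0.51 = 0.0663
  Ostard's disease: 0.10 × 0.60 × 0.80 = 0.048
  Ostyxosis: 0.14 × 0.39 × 0.52 = 0.028392
  Casyx infection: 0.26 × 0.73 × 0.70 = 0.13286
  Casur: 0.25 × 0.15 × 0.27 = 0.010125
Normalizing constant Z = 0.0663 + 0.048 + 0.028392 + 0.13286 + 0.010125 = 0.28568.
P(Koror disorder | evidence) = 0.0663 / 0.28568 ≈ 0.232.

0.232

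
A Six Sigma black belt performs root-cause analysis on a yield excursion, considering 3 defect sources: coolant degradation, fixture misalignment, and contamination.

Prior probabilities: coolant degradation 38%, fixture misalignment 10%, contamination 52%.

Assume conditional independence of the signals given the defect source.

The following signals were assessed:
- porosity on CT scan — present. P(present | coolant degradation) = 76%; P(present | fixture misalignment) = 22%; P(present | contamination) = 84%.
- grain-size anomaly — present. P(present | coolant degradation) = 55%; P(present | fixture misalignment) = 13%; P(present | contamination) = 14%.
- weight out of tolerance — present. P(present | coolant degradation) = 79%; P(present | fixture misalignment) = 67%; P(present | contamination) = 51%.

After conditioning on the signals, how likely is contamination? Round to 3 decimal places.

For each hypothesis, the unnormalized posterior weight is prior × product of the signal likelihoods:
  coolant degradation: 0.38 × 0.76 × 0.55 × 0.79 = 0.12548
  fixture misalignment: 0.10 × 0.22 × 0.13 × 0.67 = 0.0019162
  contamination: 0.52 × 0.84 × 0.14 × 0.51 = 0.031188
Normalizing constant Z = 0.12548 + 0.0019162 + 0.031188 = 0.15859.
P(contamination | evidence) = 0.031188 / 0.15859 ≈ 0.197.

0.197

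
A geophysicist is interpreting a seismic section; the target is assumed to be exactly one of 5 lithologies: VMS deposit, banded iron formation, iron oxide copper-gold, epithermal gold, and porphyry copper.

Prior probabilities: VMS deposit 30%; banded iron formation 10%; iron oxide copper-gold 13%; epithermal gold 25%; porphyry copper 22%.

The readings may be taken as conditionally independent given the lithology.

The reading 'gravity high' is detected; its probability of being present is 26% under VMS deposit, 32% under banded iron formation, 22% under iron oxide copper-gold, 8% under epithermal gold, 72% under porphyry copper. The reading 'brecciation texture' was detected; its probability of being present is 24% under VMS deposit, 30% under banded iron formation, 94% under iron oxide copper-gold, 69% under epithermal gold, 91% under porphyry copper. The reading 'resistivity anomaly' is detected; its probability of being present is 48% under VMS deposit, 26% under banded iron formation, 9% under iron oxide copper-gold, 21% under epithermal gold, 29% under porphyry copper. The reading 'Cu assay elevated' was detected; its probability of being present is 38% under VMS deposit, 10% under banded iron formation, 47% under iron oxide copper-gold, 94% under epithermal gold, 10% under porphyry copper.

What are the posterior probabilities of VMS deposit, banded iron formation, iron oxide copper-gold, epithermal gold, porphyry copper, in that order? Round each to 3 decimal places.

Multiply each prior by the joint likelihood of the reading pattern:
  VMS deposit: 0.30 × 0.26 × 0.24 × 0.48 × 0.38 = 0.0034145
  banded iron formation: 0.10 × 0.32 × 0.30 × 0.26 × 0.10 = 0.0002496
  iron oxide copper-gold: 0.13 × 0.22 × 0.94 × 0.09 × 0.47 = 0.0011372
  epithermal gold: 0.25 × 0.08 × 0.69 × 0.21 × 0.94 = 0.0027241
  porphyry copper: 0.22 × 0.72 × 0.91 × 0.29 × 0.10 = 0.0041802
The unnormalized weights sum to 0.011706.
P(VMS deposit | evidence) = 0.0034145 / 0.011706 ≈ 0.292
P(banded iron formation | evidence) = 0.0002496 / 0.011706 ≈ 0.021
P(iron oxide copper-gold | evidence) = 0.0011372 / 0.011706 ≈ 0.097
P(epithermal gold | evidence) = 0.0027241 / 0.011706 ≈ 0.233
P(porphyry copper | evidence) = 0.0041802 / 0.011706 ≈ 0.357

0.292, 0.021, 0.097, 0.233, 0.357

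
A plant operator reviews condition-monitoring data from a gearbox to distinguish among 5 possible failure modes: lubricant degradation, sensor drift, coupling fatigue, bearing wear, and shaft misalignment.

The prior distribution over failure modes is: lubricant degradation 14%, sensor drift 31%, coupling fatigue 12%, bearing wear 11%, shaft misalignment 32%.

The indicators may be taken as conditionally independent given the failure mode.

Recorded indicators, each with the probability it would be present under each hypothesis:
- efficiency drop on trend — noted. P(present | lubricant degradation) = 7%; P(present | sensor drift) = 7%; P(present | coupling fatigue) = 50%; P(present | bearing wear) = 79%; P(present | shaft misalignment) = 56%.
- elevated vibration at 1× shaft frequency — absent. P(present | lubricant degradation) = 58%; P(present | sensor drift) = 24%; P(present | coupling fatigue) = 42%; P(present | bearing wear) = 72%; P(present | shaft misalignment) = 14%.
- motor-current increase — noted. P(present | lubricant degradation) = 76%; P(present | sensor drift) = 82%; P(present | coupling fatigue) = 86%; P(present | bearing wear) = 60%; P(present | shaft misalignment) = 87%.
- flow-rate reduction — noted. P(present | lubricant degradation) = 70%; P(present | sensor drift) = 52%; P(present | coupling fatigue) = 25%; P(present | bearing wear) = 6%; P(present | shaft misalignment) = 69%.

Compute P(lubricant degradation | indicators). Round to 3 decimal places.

0.020

For each hypothesis, the unnormalized posterior weight is prior × product of the indicator likelihoods (using 1 − P(present | H) for each absent indicator):
  lubricant degradation: 0.14 × 0.07 × (1 − 0.58) × 0.76 × 0.70 = 0.0021897
  sensor drift: 0.31 × 0.07 × (1 − 0.24) × 0.82 × 0.52 = 0.0070322
  coupling fatigue: 0.12 × 0.50 × (1 − 0.42) × 0.86 × 0.25 = 0.007482
  bearing wear: 0.11 × 0.79 × (1 − 0.72) × 0.60 × 0.06 = 0.00087595
  shaft misalignment: 0.32 × 0.56 × (1 − 0.14) × 0.87 × 0.69 = 0.092513
Normalizing constant Z = 0.0021897 + 0.0070322 + 0.007482 + 0.00087595 + 0.092513 = 0.11009.
P(lubricant degradation | evidence) = 0.0021897 / 0.11009 ≈ 0.020.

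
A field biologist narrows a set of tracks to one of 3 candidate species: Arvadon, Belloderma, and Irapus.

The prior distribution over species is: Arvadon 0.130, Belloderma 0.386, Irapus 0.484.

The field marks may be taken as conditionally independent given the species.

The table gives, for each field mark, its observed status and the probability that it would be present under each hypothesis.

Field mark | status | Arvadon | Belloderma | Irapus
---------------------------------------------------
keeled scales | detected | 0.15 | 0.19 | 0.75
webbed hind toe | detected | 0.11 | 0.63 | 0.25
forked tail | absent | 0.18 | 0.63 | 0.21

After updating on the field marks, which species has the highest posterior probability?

By Bayes' rule with conditional independence, the unnormalized weight for each hypothesis is prior × ∏ likelihoods (using 1 − P(present | H) for each absent field mark):
  Arvadon: 0.130 × 0.15 × 0.11 × (1 − 0.18) = 0.0017589
  Belloderma: 0.386 × 0.19 × 0.63 × (1 − 0.63) = 0.017096
  Irapus: 0.484 × 0.75 × 0.25 × (1 − 0.21) = 0.071693
Normalizing constant Z = 0.0017589 + 0.017096 + 0.071693 = 0.090547.
P(Arvadon | evidence) ≈ 0.0017589 / 0.090547 ≈ 0.019
P(Belloderma | evidence) ≈ 0.017096 / 0.090547 ≈ 0.189
P(Irapus | evidence) ≈ 0.071693 / 0.090547 ≈ 0.792
The largest is 0.792, so Irapus is most probable.

Irapus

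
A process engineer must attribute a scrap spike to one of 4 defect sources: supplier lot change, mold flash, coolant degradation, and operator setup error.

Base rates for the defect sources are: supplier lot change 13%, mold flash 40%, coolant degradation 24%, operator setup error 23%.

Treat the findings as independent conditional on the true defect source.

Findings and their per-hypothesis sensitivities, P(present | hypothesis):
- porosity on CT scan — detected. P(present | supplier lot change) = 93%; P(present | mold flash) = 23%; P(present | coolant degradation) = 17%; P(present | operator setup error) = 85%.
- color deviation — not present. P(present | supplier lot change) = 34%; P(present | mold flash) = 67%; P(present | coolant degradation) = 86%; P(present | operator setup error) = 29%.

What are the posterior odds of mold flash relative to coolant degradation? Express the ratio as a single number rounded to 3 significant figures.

5.32

The normalizing constant cancels in an odds ratio, so compute prior × likelihood for the two hypotheses only (using 1 − P(present | H) for each absent finding):
  mold flash: 0.40 × 0.23 × (1 − 0.67) = 0.03036
  coolant degradation: 0.24 × 0.17 × (1 − 0.86) = 0.005712
Posterior odds = 0.03036 / 0.005712 ≈ 5.32.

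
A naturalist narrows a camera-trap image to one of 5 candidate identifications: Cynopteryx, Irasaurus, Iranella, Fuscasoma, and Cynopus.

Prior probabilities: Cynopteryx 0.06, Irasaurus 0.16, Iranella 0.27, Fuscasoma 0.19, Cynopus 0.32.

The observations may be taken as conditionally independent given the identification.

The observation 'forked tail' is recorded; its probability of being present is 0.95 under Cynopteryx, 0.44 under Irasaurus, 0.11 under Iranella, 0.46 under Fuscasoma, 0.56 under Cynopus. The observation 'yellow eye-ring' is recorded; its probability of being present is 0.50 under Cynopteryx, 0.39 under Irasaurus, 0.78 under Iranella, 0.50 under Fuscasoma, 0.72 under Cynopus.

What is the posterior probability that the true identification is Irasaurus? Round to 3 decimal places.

For each hypothesis, the unnormalized posterior weight is prior × product of the observation likelihoods:
  Cynopteryx: 0.06 × 0.95 × 0.50 = 0.0285
  Irasaurus: 0.16 × 0.44 × 0.39 = 0.027456
  Iranella: 0.27 × 0.11 × 0.78 = 0.023166
  Fuscasoma: 0.19 × 0.46 × 0.50 = 0.0437
  Cynopus: 0.32 × 0.56 × 0.72 = 0.12902
Normalizing constant Z = 0.0285 + 0.027456 + 0.023166 + 0.0437 + 0.12902 = 0.25185.
P(Irasaurus | evidence) = 0.027456 / 0.25185 ≈ 0.109.

0.109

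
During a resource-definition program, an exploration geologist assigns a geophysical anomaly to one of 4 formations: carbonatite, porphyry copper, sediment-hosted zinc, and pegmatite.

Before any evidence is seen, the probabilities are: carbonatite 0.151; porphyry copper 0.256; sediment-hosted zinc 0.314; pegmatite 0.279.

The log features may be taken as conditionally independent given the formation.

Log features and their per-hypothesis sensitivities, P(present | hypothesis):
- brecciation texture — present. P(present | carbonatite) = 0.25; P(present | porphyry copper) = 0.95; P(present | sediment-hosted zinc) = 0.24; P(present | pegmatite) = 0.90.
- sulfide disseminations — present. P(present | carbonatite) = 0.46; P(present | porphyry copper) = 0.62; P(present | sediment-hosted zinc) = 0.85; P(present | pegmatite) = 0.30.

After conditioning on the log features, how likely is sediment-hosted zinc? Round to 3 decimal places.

0.208

For each hypothesis, the unnormalized posterior weight is prior × product of the log feature likelihoods:
  carbonatite: 0.151 × 0.25 × 0.46 = 0.017365
  porphyry copper: 0.256 × 0.95 × 0.62 = 0.15078
  sediment-hosted zinc: 0.314 × 0.24 × 0.85 = 0.064056
  pegmatite: 0.279 × 0.90 × 0.30 = 0.07533
The unnormalized weights sum to 0.30754.
P(sediment-hosted zinc | evidence) = 0.064056 / 0.30754 ≈ 0.208.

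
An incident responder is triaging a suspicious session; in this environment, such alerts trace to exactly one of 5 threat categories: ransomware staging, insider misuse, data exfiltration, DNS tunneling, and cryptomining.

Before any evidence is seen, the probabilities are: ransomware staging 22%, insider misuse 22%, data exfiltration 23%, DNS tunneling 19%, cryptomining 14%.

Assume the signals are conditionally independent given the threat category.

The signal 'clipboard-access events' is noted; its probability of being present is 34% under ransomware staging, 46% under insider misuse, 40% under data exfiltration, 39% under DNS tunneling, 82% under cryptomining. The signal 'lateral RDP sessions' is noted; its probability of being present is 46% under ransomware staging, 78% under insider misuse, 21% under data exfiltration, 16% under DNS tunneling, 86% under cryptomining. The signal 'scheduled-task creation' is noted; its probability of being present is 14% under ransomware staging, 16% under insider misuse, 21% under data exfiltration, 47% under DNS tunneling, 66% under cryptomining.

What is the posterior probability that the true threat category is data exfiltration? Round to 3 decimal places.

Multiply each prior by the joint likelihood of the signal pattern:
  ransomware staging: 0.22 × 0.34 × 0.46 × 0.14 = 0.0048171
  insider misuse: 0.22 × 0.46 × 0.78 × 0.16 = 0.01263
  data exfiltration: 0.23 × 0.40 × 0.21 × 0.21 = 0.0040572
  DNS tunneling: 0.19 × 0.39 × 0.16 × 0.47 = 0.0055723
  cryptomining: 0.14 × 0.82 × 0.86 × 0.66 = 0.06516
Marginal likelihood of the evidence = 0.092237.
P(data exfiltration | evidence) = 0.0040572 / 0.092237 ≈ 0.044.

0.044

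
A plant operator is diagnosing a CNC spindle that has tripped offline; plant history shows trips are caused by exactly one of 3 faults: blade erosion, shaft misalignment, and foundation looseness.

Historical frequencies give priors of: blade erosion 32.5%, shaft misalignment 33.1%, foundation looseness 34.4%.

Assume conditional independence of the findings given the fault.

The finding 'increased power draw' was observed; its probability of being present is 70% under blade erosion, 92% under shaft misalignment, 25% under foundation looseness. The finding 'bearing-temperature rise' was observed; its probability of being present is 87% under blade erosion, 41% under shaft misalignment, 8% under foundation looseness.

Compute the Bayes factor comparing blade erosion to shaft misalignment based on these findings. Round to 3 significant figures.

1.61

The Bayes factor is the ratio of the joint likelihoods of the evidence pattern under the two hypotheses.
  blade erosion: 0.70 × 0.87 = 0.609
  shaft misalignment: 0.92 × 0.41 = 0.3772
Bayes factor = 0.609 / 0.3772 ≈ 1.61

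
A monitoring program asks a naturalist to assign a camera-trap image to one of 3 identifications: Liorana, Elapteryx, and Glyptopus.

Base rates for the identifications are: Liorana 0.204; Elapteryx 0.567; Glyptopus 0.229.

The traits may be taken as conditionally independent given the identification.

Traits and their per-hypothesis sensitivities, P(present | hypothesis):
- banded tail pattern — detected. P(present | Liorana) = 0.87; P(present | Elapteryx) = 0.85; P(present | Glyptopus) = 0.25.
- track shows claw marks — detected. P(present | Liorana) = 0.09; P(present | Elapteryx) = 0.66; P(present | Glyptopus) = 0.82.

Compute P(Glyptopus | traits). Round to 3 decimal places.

By Bayes' rule with conditional independence, the unnormalized weight for each hypothesis is prior × ∏ likelihoods:
  Liorana: 0.204 × 0.87 × 0.09 = 0.015973
  Elapteryx: 0.567 × 0.85 × 0.66 = 0.31809
  Glyptopus: 0.229 × 0.25 × 0.82 = 0.046945
Marginal likelihood of the evidence = 0.38101.
P(Glyptopus | evidence) = 0.046945 / 0.38101 ≈ 0.123.

0.123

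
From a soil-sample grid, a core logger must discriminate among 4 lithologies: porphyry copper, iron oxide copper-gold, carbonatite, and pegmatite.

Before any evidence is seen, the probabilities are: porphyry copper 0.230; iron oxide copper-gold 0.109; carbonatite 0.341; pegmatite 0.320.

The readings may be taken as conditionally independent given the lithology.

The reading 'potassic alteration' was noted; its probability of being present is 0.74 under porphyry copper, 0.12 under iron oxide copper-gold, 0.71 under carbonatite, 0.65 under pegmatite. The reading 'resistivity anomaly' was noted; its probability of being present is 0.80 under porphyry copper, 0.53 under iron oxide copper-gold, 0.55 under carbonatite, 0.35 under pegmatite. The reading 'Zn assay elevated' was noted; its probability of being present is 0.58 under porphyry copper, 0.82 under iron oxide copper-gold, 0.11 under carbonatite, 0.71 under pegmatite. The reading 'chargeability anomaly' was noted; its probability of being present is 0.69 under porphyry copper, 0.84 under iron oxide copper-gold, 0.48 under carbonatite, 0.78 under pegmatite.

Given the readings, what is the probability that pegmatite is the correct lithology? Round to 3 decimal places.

0.378

Multiply each prior by the joint likelihood of the reading pattern:
  porphyry copper: 0.230 × 0.74 × 0.80 × 0.58 × 0.69 = 0.054491
  iron oxide copper-gold: 0.109 × 0.12 × 0.53 × 0.82 × 0.84 = 0.004775
  carbonatite: 0.341 × 0.71 × 0.55 × 0.11 × 0.48 = 0.0070309
  pegmatite: 0.320 × 0.65 × 0.35 × 0.71 × 0.78 = 0.040317
Marginal likelihood of the evidence = 0.10661.
P(pegmatite | evidence) = 0.040317 / 0.10661 ≈ 0.378.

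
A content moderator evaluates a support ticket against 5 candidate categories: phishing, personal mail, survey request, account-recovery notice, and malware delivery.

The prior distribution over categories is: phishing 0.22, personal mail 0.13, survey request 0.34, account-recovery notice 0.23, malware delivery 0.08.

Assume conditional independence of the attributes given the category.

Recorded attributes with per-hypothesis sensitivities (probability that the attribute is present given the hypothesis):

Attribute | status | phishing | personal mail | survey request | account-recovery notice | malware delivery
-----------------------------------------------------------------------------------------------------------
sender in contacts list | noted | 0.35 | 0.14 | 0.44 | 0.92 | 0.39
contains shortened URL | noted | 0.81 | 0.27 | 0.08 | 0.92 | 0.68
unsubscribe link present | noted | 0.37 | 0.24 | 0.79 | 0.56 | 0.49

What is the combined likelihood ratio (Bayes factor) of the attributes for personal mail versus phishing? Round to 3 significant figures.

The Bayes factor is the ratio of the joint likelihoods of the attribute pattern under the two hypotheses.
  personal mail: 0.14 × 0.27 × 0.24 = 0.009072
  phishing: 0.35 × 0.81 × 0.37 = 0.10489
Bayes factor = 0.009072 / 0.10489 ≈ 0.0865

0.0865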